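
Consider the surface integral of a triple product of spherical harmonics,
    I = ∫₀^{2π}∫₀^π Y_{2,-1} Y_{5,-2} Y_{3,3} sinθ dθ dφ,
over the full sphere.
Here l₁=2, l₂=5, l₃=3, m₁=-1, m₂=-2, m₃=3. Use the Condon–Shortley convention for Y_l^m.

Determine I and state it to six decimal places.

0.063396

Rules hold: Σm=0, L=10 even, 3≤3≤7.
N = 5·11·7 = 385
Δ = 4!·0!·6!/11! = 1/2310
Racah Σ t=2..2: t=2:+1/144 = 1/144
⇒ 3j(2 5 3; 0 0 0)² = 10/231, sgn -1
Racah Σ t=3..3: t=3:−1/4320 = -1/4320
⇒ 3j(2 5 3; -1 -2 3)² = 1/330, sgn -1
4πI² = N·(3j₀)²·(3jₘ)² = 5/99
I = +1·√(0.0505051/4π) = 0.06339609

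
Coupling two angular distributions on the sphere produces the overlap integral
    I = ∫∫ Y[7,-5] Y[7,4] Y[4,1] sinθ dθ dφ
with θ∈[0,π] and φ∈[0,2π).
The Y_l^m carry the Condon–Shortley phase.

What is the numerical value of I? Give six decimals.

m-sum 0 ✓  L=18 even ✓  0≤4≤14 ✓
Π(2lᵢ+1) = 15×15×9 = 2025
triangle coeff Δ(7,7,4) = 1/58198140
Σ_t [3,7]: t=3:−1/17418240 t=4:+1/622080 t=5:−1/230400 t=6:+1/622080 t=7:−1/17418240 = -1/806400
(3j)²=2268/230945 [(7 7 4; 0 0 0)], sign=-1
Σ_t [8,10]: t=8:+1/11612160 t=9:−1/8709120 t=10:+1/87091200 = -1/58060800
(3j)²=99/117572 [(7 7 4; -5 4 1)], sign=+1
⇒ 4πI² = 295245/17631601
I = (-1)√(295245/17631601/(4π)) = -0.03650400

-0.036504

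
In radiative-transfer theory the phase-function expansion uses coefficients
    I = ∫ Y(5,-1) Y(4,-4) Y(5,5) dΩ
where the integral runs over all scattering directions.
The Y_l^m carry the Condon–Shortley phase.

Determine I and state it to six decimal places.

Checks pass: Σm=0; 14 even; l₃=5∈[1,9].
(2·5+1)(2·4+1)(2·5+1) = 1089
Δ: 4! 6! 4! / 15! → 1/3153150
sum: t=0:+1/69120 t=1:−1/1728 t=2:+1/576 t=3:−1/1728 t=4:+1/69120 = 7/11520
3j²(5 4 5; 0 0 0) = Δ·Π!·Σ² = 2/143  (sign -1)
sum: t=0:+1/414720 = 1/414720
3j²(5 4 5; -1 -4 5) = Δ·Π!·Σ² = 2/429  (sign +1)
combine: 4πI² = 1089·2/143·2/429 = 12/169
take √, sign -1: I = -0.07516962

-0.075170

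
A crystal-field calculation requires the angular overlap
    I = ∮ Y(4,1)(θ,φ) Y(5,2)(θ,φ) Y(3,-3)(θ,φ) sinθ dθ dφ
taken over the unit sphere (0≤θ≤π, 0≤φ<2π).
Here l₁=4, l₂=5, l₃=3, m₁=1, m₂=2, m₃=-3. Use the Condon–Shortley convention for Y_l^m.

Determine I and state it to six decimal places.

Rules hold: Σm=0, L=12 even, 1≤3≤9.
N = 9·11·7 = 693
Δ = 6!·2!·4!/13! = 1/180180
Racah Σ t=2..4: t=2:+1/576 t=3:−1/144 t=4:+1/576 = -1/288
⇒ 3j(4 5 3; 0 0 0)² = 20/1001, sgn +1
Racah Σ t=3..3: t=3:−1/1728 = -1/1728
⇒ 3j(4 5 3; 1 2 -3)² = 25/858, sgn -1
4πI² = N·(3j₀)²·(3jₘ)² = 750/1859
I = -1·√(0.403443/4π) = -0.17917854

-0.179179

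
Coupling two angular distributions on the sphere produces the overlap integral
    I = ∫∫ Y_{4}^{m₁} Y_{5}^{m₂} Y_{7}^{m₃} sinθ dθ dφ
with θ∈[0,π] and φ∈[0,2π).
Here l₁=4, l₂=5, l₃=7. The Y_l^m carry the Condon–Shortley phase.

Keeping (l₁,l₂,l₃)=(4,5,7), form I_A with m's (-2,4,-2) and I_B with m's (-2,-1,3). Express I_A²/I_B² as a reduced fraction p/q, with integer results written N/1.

4374/1183

Shared (l₁,l₂,l₃)=(4,5,7): N and (l;000)² cancel in I_A²/I_B².
A: Δ = 2!·6!·8!/17! = 1/6126120; Racah Σ t=1..2: t=1:−1/4838400 t=2:+1/483840 = 1/537600; ⇒ 3j(4 5 7; -2 4 -2)² = 2187/170170, sgn -1
B: Δ = 2!·6!·8!/17! = 1/6126120; Racah Σ t=0..2: t=0:+1/829440 t=1:−1/86400 t=2:+1/138240 = -13/4147200; ⇒ 3j(4 5 7; -2 -1 3)² = 13/3740, sgn -1
I_A²/I_B² = (2187/170170)/(13/3740) = 4374/1183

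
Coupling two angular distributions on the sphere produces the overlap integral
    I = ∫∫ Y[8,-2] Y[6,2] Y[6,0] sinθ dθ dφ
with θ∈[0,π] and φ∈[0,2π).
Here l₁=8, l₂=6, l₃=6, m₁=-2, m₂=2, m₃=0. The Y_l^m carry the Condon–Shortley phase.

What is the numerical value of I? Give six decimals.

Rules hold: Σm=0, L=20 even, 2≤6≤14.
N = 17·13·13 = 2873
Δ = 8!·8!·4!/21! = 1/1309458150
Racah Σ t=2..6: t=2:+1/49766400 t=3:−1/3110400 t=4:+1/1327104 t=5:−1/3110400 t=6:+1/49766400 = 1/6635520
⇒ 3j(8 6 6; 0 0 0)² = 350/46189, sgn +1
Racah Σ t=4..8: t=4:+1/19906560 t=5:−1/3110400 t=6:+1/3317760 t=7:−1/21772800 t=8:+1/1393459200 = -1/66355200
⇒ 3j(8 6 6; -2 2 0)² = 21/92378, sgn -1
4πI² = N·(3j₀)²·(3jₘ)² = 3675/742577
I = -1·√(0.00494898/4π) = -0.01984509

-0.019845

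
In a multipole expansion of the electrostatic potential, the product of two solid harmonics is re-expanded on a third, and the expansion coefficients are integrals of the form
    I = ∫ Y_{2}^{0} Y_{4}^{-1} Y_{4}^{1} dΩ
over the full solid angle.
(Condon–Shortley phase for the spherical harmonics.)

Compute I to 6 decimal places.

m-sum 0 ✓  L=10 even ✓  2≤4≤6 ✓
Π(2lᵢ+1) = 5×9×9 = 405
triangle coeff Δ(2,4,4) = 1/13860
Σ_t [0,2]: t=0:+1/192 t=1:−1/36 t=2:+1/192 = -5/288
(3j)²=20/693 [(2 4 4; 0 0 0)], sign=-1
Σ_t [0,2]: t=0:+1/144 t=1:−1/48 t=2:+1/480 = -17/1440
(3j)²=289/13860 [(2 4 4; 0 -1 1)], sign=+1
⇒ 4πI² = 1445/5929
I = (-1)√(1445/5929/(4π)) = -0.13926381

-0.139264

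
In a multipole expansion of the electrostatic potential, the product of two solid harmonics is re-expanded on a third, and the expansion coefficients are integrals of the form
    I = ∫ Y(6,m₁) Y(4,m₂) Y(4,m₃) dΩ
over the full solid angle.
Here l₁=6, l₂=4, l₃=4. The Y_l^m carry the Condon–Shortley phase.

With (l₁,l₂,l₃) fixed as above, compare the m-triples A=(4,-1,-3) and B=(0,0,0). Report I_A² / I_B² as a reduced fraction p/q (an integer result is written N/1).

Same 6,4,4: normalisation and zero-m 3j drop out of the ratio.
A: Δ: 6! 6! 2! / 15! → 1/1261260; sum: t=1:−1/28800 t=2:+1/34560 = -1/172800; 3j²(6 4 4; 4 -1 -3) = Δ·Π!·Σ² = 1/1430  (sign +1)
B: Δ: 6! 6! 2! / 15! → 1/1261260; sum: t=2:+1/4608 t=3:−1/1296 t=4:+1/4608 = -7/20736; 3j²(6 4 4; 0 0 0) = Δ·Π!·Σ² = 20/1287  (sign -1)
I_A²/I_B² = (1/1430)/(20/1287) = 9/200

9/200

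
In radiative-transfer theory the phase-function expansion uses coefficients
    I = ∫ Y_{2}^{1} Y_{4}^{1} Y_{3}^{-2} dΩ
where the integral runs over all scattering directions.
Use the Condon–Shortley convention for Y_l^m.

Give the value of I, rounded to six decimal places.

0.000000

Σlᵢ=9 odd — θ-integrand is odd under cosθ→−cosθ; I=0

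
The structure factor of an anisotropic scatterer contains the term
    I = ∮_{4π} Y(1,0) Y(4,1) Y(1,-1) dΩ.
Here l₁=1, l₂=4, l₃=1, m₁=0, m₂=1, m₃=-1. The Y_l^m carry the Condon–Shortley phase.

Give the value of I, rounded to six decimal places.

0.000000

|1−4|≤1≤1+4 violated ⇒ I = 0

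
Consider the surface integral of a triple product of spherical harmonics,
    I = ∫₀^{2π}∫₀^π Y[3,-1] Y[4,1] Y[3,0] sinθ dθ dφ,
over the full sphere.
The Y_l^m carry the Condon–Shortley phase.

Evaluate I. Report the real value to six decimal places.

Rules hold: Σm=0, L=10 even, 1≤3≤7.
N = 7·9·7 = 441
Δ = 4!·2!·4!/11! = 1/34650
Racah Σ t=1..3: t=1:−1/72 t=2:+1/16 t=3:−1/72 = 5/144
⇒ 3j(3 4 3; 0 0 0)² = 2/77, sgn -1
Racah Σ t=2..4: t=2:+1/48 t=3:−1/24 t=4:+1/288 = -5/288
⇒ 3j(3 4 3; -1 1 0)² = 5/462, sgn +1
4πI² = N·(3j₀)²·(3jₘ)² = 15/121
I = -1·√(0.123967/4π) = -0.09932258

-0.099323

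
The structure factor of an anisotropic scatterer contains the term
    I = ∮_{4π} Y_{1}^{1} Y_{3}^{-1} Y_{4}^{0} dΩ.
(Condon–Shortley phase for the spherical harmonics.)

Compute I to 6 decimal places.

Checks pass: Σm=0; 8 even; l₃=4∈[2,4].
(2·1+1)(2·3+1)(2·4+1) = 189
Δ: 0! 2! 6! / 9! → 1/252
sum: t=0:+1/36 = 1/36
3j²(1 3 4; 0 0 0) = Δ·Π!·Σ² = 4/63  (sign +1)
sum: t=0:+1/96 = 1/96
3j²(1 3 4; 1 -1 0) = Δ·Π!·Σ² = 1/42  (sign +1)
combine: 4πI² = 189·4/63·1/42 = 2/7
take √, sign +1: I = 0.15078601

0.150786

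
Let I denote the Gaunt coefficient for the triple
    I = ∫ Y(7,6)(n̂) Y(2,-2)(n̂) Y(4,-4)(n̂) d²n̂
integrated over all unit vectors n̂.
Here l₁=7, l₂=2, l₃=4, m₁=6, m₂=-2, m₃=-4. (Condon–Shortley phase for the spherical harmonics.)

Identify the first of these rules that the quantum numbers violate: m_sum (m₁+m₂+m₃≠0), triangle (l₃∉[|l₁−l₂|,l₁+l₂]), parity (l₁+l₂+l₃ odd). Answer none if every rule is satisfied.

triangle

m₁+m₂+m₃ = 6 − 2 − 4 = 0  ✓
triangle: |7−2|=5 ≤ l₃=4 ≤ 7+2=9  ✗
parity: l₁+l₂+l₃ = 13 is odd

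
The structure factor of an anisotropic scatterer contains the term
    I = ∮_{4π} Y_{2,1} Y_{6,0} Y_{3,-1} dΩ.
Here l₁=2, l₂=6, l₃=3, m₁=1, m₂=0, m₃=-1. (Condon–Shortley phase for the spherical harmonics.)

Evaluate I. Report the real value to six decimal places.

triangle: need 4≤l₃≤8, have 3; I=0

0.000000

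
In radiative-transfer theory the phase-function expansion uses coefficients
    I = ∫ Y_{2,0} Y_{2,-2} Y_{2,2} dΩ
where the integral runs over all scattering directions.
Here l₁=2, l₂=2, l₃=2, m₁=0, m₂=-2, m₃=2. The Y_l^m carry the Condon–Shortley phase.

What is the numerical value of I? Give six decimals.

-0.180224

m-sum 0 ✓  L=6 even ✓  0≤2≤4 ✓
Π(2lᵢ+1) = 5×5×5 = 125
triangle coeff Δ(2,2,2) = 1/630
Σ_t [0,2]: t=0:+1/8 t=1:−1/1 t=2:+1/8 = -3/4
(3j)²=2/35 [(2 2 2; 0 0 0)], sign=-1
Σ_t [0,0]: t=0:+1/8 = 1/8
(3j)²=2/35 [(2 2 2; 0 -2 2)], sign=+1
⇒ 4πI² = 20/49
I = (-1)√(20/49/(4π)) = -0.18022375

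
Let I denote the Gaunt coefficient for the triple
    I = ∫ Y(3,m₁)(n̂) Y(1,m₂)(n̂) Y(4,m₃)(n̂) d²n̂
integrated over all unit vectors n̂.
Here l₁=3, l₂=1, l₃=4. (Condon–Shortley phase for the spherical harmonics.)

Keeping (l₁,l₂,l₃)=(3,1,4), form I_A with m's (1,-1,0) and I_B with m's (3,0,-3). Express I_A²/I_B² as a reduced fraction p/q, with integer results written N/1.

l's match ⇒ only the (l;m) 3-j factors differ between A and B.
A: triangle coeff Δ(3,1,4) = 1/252; Σ_t [0,0]: t=0:+1/96 = 1/96; (3j)²=1/42 [(3 1 4; 1 -1 0)], sign=+1
B: triangle coeff Δ(3,1,4) = 1/252; Σ_t [0,0]: t=0:+1/720 = 1/720; (3j)²=1/36 [(3 1 4; 3 0 -3)], sign=-1
I_A²/I_B² = (1/42)/(1/36) = 6/7

6/7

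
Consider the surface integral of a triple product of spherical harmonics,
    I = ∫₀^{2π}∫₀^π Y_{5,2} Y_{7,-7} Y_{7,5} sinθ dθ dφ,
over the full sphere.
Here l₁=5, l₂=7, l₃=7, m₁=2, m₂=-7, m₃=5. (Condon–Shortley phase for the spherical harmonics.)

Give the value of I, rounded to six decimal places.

0.000000

l₁+l₂+l₃=19 is odd: 3j(l;000)=0 ⇒ I=0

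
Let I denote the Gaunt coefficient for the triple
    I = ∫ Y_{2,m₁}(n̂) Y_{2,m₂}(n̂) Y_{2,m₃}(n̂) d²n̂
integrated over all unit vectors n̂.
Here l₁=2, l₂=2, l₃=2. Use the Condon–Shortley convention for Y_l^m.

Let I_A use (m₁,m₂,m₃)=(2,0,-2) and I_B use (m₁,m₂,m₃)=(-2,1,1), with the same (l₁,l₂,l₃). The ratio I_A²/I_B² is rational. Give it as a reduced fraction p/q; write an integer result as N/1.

2/3

Shared (l₁,l₂,l₃)=(2,2,2): N and (l;000)² cancel in I_A²/I_B².
A: Δ = 2!·2!·2!/7! = 1/630; Racah Σ t=0..0: t=0:+1/8 = 1/8; ⇒ 3j(2 2 2; 2 0 -2)² = 2/35, sgn +1
B: Δ = 2!·2!·2!/7! = 1/630; Racah Σ t=2..2: t=2:+1/4 = 1/4; ⇒ 3j(2 2 2; -2 1 1)² = 3/35, sgn -1
I_A²/I_B² = (2/35)/(3/35) = 2/3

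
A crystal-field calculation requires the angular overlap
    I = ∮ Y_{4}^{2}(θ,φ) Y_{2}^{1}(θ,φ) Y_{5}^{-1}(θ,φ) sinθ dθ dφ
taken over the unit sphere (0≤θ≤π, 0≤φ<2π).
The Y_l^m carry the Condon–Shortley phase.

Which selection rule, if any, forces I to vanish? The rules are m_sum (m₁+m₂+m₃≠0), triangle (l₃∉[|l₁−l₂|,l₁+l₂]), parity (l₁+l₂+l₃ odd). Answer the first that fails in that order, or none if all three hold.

m₁+m₂+m₃ = 2 + 1 − 1 = 2  ✗
triangle: |4−2|=2 ≤ l₃=5 ≤ 4+2=6
parity: l₁+l₂+l₃ = 11 is odd

m_sum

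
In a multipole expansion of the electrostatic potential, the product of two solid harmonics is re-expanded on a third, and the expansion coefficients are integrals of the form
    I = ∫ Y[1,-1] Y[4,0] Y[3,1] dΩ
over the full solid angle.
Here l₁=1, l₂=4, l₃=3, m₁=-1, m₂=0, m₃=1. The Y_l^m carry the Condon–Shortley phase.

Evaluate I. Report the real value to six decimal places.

0.150786

Rules hold: Σm=0, L=8 even, 3≤3≤5.
N = 3·9·7 = 189
Δ = 2!·0!·6!/9! = 1/252
Racah Σ t=1..1: t=1:−1/36 = -1/36
⇒ 3j(1 4 3; 0 0 0)² = 4/63, sgn +1
Racah Σ t=2..2: t=2:+1/96 = 1/96
⇒ 3j(1 4 3; -1 0 1)² = 1/42, sgn +1
4πI² = N·(3j₀)²·(3jₘ)² = 2/7
I = +1·√(0.285714/4π) = 0.15078601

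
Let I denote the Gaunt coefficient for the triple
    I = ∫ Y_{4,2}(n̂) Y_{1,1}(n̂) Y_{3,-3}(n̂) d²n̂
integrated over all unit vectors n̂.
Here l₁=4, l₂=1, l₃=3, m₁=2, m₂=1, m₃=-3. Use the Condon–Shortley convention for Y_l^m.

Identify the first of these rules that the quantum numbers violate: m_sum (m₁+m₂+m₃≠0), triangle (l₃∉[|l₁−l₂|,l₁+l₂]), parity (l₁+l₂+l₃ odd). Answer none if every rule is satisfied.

none

m₁+m₂+m₃ = 2 + 1 − 3 = 0  ✓
triangle: |4−1|=3 ≤ l₃=3 ≤ 4+1=5  ✓
parity: l₁+l₂+l₃ = 8 is even  ✓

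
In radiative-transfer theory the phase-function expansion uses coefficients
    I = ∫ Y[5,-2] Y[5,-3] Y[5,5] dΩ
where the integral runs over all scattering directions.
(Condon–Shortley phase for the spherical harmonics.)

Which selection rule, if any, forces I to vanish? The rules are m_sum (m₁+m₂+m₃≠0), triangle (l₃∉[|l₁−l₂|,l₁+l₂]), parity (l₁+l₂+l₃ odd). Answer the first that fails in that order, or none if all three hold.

parity

Σmᵢ = 0  ✓
l₃∈[|l₁−l₂|,l₁+l₂]=[0,10], have l₃=5  ✓
Σlᵢ = 15 ⇒ odd  ✗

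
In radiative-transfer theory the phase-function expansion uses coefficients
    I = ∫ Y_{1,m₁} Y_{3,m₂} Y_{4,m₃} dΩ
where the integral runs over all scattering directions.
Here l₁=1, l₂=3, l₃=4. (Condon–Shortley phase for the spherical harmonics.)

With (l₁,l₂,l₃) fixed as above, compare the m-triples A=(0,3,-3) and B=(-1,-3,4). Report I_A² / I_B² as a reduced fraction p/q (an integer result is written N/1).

Same 1,3,4: normalisation and zero-m 3j drop out of the ratio.
A: Δ: 0! 2! 6! / 9! → 1/252; sum: t=0:+1/720 = 1/720; 3j²(1 3 4; 0 3 -3) = Δ·Π!·Σ² = 1/36  (sign -1)
B: Δ: 0! 2! 6! / 9! → 1/252; sum: t=0:+1/1440 = 1/1440; 3j²(1 3 4; -1 -3 4) = Δ·Π!·Σ² = 1/9  (sign +1)
I_A²/I_B² = (1/36)/(1/9) = 1/4

1/4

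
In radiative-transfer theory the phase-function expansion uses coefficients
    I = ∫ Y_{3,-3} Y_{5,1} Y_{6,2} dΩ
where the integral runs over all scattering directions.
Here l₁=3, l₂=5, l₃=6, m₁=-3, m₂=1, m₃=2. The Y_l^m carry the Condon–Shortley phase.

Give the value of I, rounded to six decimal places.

Checks pass: Σm=0; 14 even; l₃=6∈[2,8].
(2·3+1)(2·5+1)(2·6+1) = 1001
Δ: 2! 4! 8! / 15! → 1/675675
sum: t=0:+1/8640 t=1:−1/2304 t=2:+1/8640 = -7/34560
3j²(3 5 6; 0 0 0) = Δ·Π!·Σ² = 7/429  (sign -1)
sum: t=2:+1/27648 = 1/27648
3j²(3 5 6; -3 1 2) = Δ·Π!·Σ² = 10/429  (sign +1)
combine: 4πI² = 1001·7/429·10/429 = 490/1287
take √, sign -1: I = -0.17406195

-0.174062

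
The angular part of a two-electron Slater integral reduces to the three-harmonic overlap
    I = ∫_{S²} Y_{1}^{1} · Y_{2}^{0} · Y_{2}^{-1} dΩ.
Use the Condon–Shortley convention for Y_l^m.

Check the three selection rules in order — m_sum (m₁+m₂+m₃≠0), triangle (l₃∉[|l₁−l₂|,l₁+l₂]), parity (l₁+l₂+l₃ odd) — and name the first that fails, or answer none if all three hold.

m₁+m₂+m₃ = 1 + 0 − 1 = 0  ✓
triangle: |1−2|=1 ≤ l₃=2 ≤ 1+2=3  ✓
parity: l₁+l₂+l₃ = 5 is odd  ✗

parity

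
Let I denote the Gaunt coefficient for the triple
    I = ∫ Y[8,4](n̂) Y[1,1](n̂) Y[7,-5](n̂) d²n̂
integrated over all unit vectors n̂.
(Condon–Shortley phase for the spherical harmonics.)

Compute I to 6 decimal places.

0.074948

Rules hold: Σm=0, L=16 even, 7≤7≤9.
N = 17·3·15 = 765
Δ = 2!·14!·0!/17! = 1/2040
Racah Σ t=1..1: t=1:−1/25401600 = -1/25401600
⇒ 3j(8 1 7; 0 0 0)² = 8/255, sgn +1
Racah Σ t=2..2: t=2:+1/1916006400 = 1/1916006400
⇒ 3j(8 1 7; 4 1 -5)² = 1/340, sgn +1
4πI² = N·(3j₀)²·(3jₘ)² = 6/85
I = +1·√(0.0705882/4π) = 0.07494820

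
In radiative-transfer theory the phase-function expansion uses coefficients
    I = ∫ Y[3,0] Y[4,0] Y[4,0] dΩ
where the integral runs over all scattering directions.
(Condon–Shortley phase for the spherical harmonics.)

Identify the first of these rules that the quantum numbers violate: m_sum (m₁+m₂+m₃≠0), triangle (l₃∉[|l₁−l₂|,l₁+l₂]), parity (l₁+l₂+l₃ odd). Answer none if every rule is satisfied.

azimuthal sum: 0 + 0 + 0 = 0  ✓
1 ≤ 4 ≤ 7 (triangle on l)  ✓
L = 3 + 4 + 4 = 11 (odd)  ✗

parity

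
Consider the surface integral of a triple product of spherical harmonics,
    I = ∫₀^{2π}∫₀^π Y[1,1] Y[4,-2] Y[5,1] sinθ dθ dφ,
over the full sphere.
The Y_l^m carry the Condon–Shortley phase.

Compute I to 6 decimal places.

-0.120286

m-sum 0 ✓  L=10 even ✓  3≤5≤5 ✓
Π(2lᵢ+1) = 3×9×11 = 297
triangle coeff Δ(1,4,5) = 1/495
Σ_t [0,0]: t=0:+1/576 = 1/576
(3j)²=5/99 [(1 4 5; 0 0 0)], sign=-1
Σ_t [0,0]: t=0:+1/2880 = 1/2880
(3j)²=2/165 [(1 4 5; 1 -2 1)], sign=+1
⇒ 4πI² = 2/11
I = (-1)√(2/11/(4π)) = -0.12028562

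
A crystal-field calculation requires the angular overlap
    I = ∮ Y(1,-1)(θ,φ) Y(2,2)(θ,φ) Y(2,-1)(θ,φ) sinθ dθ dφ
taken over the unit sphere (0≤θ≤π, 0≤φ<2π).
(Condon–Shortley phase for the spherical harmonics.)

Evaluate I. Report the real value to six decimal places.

0.000000

l₁+l₂+l₃=5 is odd: 3j(l;000)=0 ⇒ I=0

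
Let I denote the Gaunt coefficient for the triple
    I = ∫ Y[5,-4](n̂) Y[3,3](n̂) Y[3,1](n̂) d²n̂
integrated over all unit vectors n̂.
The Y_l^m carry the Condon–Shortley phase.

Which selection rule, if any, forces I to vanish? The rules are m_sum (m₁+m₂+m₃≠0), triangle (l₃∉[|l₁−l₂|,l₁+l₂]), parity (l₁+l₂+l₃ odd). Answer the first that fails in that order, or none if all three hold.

parity

azimuthal sum: -4 + 3 + 1 = 0  ✓
2 ≤ 3 ≤ 8 (triangle on l)  ✓
L = 5 + 3 + 3 = 11 (odd)  ✗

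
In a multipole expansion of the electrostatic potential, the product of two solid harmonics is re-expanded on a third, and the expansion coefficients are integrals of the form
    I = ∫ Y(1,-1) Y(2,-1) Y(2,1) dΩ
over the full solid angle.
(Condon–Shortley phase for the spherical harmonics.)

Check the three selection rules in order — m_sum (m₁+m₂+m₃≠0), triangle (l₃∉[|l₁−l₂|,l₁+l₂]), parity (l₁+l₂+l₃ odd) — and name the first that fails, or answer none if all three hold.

m_sum

azimuthal sum: -1 − 1 + 1 = -1  ✗
1 ≤ 2 ≤ 3 (triangle on l)
L = 1 + 2 + 2 = 5 (odd)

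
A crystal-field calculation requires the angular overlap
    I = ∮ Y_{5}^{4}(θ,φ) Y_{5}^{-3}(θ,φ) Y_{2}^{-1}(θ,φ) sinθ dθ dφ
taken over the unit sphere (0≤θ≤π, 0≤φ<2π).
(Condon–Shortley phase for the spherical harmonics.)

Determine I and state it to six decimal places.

Checks pass: Σm=0; 12 even; l₃=2∈[0,10].
(2·5+1)(2·5+1)(2·2+1) = 605
Δ: 8! 2! 2! / 13! → 1/38610
sum: t=3:−1/2880 t=4:+1/576 t=5:−1/2880 = 1/960
3j²(5 5 2; 0 0 0) = Δ·Π!·Σ² = 10/429  (sign +1)
sum: t=0:+1/80640 t=1:−1/10080 = -1/11520
3j²(5 5 2; 4 -3 -1) = Δ·Π!·Σ² = 49/1430  (sign +1)
combine: 4πI² = 605·10/429·49/1430 = 245/507
take √, sign +1: I = 0.19609844

0.196098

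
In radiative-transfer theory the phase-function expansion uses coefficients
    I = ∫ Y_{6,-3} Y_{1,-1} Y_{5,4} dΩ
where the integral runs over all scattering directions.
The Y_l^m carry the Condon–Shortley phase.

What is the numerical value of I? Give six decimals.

Checks pass: Σm=0; 12 even; l₃=5∈[5,7].
(2·6+1)(2·1+1)(2·5+1) = 429
Δ: 2! 10! 0! / 13! → 1/858
sum: t=1:−1/14400 = -1/14400
3j²(6 1 5; 0 0 0) = Δ·Π!·Σ² = 6/143  (sign +1)
sum: t=0:+1/725760 = 1/725760
3j²(6 1 5; -3 -1 4) = Δ·Π!·Σ² = 1/286  (sign -1)
combine: 4πI² = 429·6/143·1/286 = 9/143
take √, sign -1: I = -0.07076985

-0.070770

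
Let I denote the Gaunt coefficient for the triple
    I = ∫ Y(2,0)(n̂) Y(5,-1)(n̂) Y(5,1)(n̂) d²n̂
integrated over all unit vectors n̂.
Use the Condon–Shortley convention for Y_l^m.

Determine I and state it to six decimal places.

m-sum 0 ✓  L=12 even ✓  3≤5≤7 ✓
Π(2lᵢ+1) = 5×11×11 = 605
triangle coeff Δ(2,5,5) = 1/38610
Σ_t [0,2]: t=0:+1/2880 t=1:−1/576 t=2:+1/2880 = -1/960
(3j)²=10/429 [(2 5 5; 0 0 0)], sign=+1
Σ_t [0,2]: t=0:+1/2304 t=1:−1/720 t=2:+1/5760 = -1/1280
(3j)²=27/1430 [(2 5 5; 0 -1 1)], sign=-1
⇒ 4πI² = 45/169
I = (-1)√(45/169/(4π)) = -0.14556534

-0.145565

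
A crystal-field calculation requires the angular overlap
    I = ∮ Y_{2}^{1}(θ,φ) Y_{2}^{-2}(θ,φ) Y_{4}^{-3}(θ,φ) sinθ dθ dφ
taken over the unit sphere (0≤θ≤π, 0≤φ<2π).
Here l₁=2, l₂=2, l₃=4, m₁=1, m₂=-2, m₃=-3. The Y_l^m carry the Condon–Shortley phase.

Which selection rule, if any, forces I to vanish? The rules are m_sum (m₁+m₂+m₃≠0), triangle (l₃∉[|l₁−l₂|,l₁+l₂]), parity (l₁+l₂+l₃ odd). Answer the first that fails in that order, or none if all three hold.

m_sum

azimuthal sum: 1 − 2 − 3 = -4  ✗
0 ≤ 4 ≤ 4 (triangle on l)
L = 2 + 2 + 4 = 8 (even)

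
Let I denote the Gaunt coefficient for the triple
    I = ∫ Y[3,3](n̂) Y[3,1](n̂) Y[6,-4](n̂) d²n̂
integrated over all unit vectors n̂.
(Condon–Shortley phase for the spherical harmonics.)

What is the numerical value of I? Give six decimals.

0.171787

Rules hold: Σm=0, L=12 even, 0≤6≤6.
N = 7·7·13 = 637
Δ = 0!·6!·6!/13! = 1/12012
Racah Σ t=0..0: t=0:+1/1296 = 1/1296
⇒ 3j(3 3 6; 0 0 0)² = 100/3003, sgn +1
Racah Σ t=0..0: t=0:+1/34560 = 1/34560
⇒ 3j(3 3 6; 3 1 -4)² = 5/286, sgn +1
4πI² = N·(3j₀)²·(3jₘ)² = 1750/4719
I = +1·√(0.370841/4π) = 0.17178653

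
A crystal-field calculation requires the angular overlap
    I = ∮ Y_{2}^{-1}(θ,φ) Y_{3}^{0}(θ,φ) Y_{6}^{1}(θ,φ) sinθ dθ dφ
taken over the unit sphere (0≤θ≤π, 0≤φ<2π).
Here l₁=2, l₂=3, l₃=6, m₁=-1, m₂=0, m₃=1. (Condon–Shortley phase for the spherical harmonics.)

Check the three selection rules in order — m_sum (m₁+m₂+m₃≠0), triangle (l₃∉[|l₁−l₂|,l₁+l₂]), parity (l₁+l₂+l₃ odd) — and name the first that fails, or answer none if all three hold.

azimuthal sum: -1 + 0 + 1 = 0  ✓
1 ≤ 6 ≤ 5 (triangle on l)  ✗
L = 2 + 3 + 6 = 11 (odd)

triangle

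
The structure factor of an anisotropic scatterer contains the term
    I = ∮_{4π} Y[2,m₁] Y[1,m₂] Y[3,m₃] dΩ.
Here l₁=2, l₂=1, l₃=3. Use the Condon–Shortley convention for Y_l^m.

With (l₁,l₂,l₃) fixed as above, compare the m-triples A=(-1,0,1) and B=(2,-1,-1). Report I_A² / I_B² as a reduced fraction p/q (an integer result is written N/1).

l's match ⇒ only the (l;m) 3-j factors differ between A and B.
A: triangle coeff Δ(2,1,3) = 1/105; Σ_t [0,0]: t=0:+1/6 = 1/6; (3j)²=8/105 [(2 1 3; -1 0 1)], sign=+1
B: triangle coeff Δ(2,1,3) = 1/105; Σ_t [0,0]: t=0:+1/48 = 1/48; (3j)²=1/105 [(2 1 3; 2 -1 -1)], sign=+1
I_A²/I_B² = (8/105)/(1/105) = 8/1

8/1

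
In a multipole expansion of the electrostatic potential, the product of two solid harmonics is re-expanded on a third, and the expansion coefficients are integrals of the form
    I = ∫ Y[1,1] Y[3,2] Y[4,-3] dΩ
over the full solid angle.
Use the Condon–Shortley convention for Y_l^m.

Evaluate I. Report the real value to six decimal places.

m-sum 0 ✓  L=8 even ✓  2≤4≤4 ✓
Π(2lᵢ+1) = 3×7×9 = 189
triangle coeff Δ(1,3,4) = 1/252
Σ_t [0,0]: t=0:+1/36 = 1/36
(3j)²=4/63 [(1 3 4; 0 0 0)], sign=+1
Σ_t [0,0]: t=0:+1/240 = 1/240
(3j)²=1/12 [(1 3 4; 1 2 -3)], sign=-1
⇒ 4πI² = 1/1
I = (-1)√(1/1/(4π)) = -0.28209479

-0.282095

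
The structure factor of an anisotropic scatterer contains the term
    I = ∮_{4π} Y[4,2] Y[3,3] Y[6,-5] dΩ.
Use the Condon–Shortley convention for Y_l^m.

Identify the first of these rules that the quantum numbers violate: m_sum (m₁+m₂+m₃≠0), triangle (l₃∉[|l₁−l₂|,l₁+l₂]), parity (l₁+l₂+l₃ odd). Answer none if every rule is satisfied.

parity

m₁+m₂+m₃ = 2 + 3 − 5 = 0  ✓
triangle: |4−3|=1 ≤ l₃=6 ≤ 4+3=7  ✓
parity: l₁+l₂+l₃ = 13 is odd  ✗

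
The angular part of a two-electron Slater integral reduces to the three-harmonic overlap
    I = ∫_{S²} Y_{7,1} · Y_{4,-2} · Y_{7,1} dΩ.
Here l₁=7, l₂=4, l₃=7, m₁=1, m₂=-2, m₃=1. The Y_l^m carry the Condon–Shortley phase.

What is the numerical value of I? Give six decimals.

0.131408

Rules hold: Σm=0, L=18 even, 3≤7≤11.
N = 15·9·15 = 2025
Δ = 4!·10!·4!/19! = 1/58198140
Racah Σ t=0..4: t=0:+1/17418240 t=1:−1/622080 t=2:+1/230400 t=3:−1/622080 t=4:+1/17418240 = 1/806400
⇒ 3j(7 4 7; 0 0 0)² = 2268/230945, sgn -1
Racah Σ t=0..2: t=0:+1/1658880 t=1:−1/518400 t=2:+1/1658880 = -1/1382400
⇒ 3j(7 4 7; 1 -2 1)² = 504/46189, sgn -1
4πI² = N·(3j₀)²·(3jₘ)² = 462944160/2133423721
I = +1·√(0.216996/4π) = 0.13140770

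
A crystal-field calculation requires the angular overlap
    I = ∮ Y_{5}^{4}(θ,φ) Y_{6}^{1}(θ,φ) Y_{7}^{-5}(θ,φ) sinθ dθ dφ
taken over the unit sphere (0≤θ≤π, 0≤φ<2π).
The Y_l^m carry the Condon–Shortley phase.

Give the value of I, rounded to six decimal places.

Checks pass: Σm=0; 18 even; l₃=7∈[1,11].
(2·5+1)(2·6+1)(2·7+1) = 2145
Δ: 4! 6! 8! / 19! → 1/174594420
sum: t=0:+1/4147200 t=1:−1/207360 t=2:+1/82944 t=3:−1/207360 t=4:+1/4147200 = 1/345600
3j²(5 6 7; 0 0 0) = Δ·Π!·Σ² = 420/46189  (sign -1)
sum: t=0:+1/14515200 t=1:−1/6220800 = -1/10886400
3j²(5 6 7; 4 1 -5) = Δ·Π!·Σ² = 128/12597  (sign -1)
combine: 4πI² = 2145·420/46189·128/12597 = 268800/1356277
take √, sign +1: I = 0.12558434

0.125584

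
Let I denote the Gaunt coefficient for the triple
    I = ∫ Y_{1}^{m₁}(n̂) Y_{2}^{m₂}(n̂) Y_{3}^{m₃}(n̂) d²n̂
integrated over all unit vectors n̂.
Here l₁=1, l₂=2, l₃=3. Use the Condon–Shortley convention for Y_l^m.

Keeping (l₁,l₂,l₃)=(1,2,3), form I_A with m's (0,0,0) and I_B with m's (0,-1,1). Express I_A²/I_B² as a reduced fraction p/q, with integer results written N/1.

9/8

Shared (l₁,l₂,l₃)=(1,2,3): N and (l;000)² cancel in I_A²/I_B².
A: Δ = 0!·2!·4!/7! = 1/105; Racah Σ t=0..0: t=0:+1/4 = 1/4; ⇒ 3j(1 2 3; 0 0 0)² = 3/35, sgn -1
B: Δ = 0!·2!·4!/7! = 1/105; Racah Σ t=0..0: t=0:+1/6 = 1/6; ⇒ 3j(1 2 3; 0 -1 1)² = 8/105, sgn +1
I_A²/I_B² = (3/35)/(8/105) = 9/8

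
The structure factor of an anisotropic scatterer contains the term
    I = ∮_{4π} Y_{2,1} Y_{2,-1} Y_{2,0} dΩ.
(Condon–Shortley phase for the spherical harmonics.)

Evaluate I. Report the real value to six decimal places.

m-sum 0 ✓  L=6 even ✓  0≤2≤4 ✓
Π(2lᵢ+1) = 5×5×5 = 125
triangle coeff Δ(2,2,2) = 1/630
Σ_t [0,2]: t=0:+1/8 t=1:−1/1 t=2:+1/8 = -3/4
(3j)²=2/35 [(2 2 2; 0 0 0)], sign=-1
Σ_t [0,1]: t=0:+1/2 t=1:−1/4 = 1/4
(3j)²=1/70 [(2 2 2; 1 -1 0)], sign=+1
⇒ 4πI² = 5/49
I = (-1)√(5/49/(4π)) = -0.09011188

-0.090112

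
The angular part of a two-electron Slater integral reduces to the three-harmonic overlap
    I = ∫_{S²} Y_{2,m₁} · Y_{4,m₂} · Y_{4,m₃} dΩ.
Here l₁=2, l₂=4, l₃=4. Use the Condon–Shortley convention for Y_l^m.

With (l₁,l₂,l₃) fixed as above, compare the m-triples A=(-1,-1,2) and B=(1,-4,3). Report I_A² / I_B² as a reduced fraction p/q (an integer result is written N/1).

81/196

Same 2,4,4: normalisation and zero-m 3j drop out of the ratio.
A: Δ: 2! 2! 6! / 11! → 1/13860; sum: t=1:−1/96 t=2:+1/240 = -1/160; 3j²(2 4 4; -1 -1 2) = Δ·Π!·Σ² = 27/1540  (sign -1)
B: Δ: 2! 2! 6! / 11! → 1/13860; sum: t=0:+1/1440 = 1/1440; 3j²(2 4 4; 1 -4 3) = Δ·Π!·Σ² = 7/165  (sign -1)
I_A²/I_B² = (27/1540)/(7/165) = 81/196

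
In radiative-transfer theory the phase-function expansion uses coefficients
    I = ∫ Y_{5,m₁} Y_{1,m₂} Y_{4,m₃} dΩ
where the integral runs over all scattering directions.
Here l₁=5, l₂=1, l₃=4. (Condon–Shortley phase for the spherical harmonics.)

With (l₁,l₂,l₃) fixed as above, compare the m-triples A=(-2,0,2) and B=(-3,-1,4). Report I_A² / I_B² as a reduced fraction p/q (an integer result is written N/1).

21/1

Same 5,1,4: normalisation and zero-m 3j drop out of the ratio.
A: Δ: 2! 8! 0! / 11! → 1/495; sum: t=1:−1/1440 = -1/1440; 3j²(5 1 4; -2 0 2) = Δ·Π!·Σ² = 7/165  (sign -1)
B: Δ: 2! 8! 0! / 11! → 1/495; sum: t=0:+1/80640 = 1/80640; 3j²(5 1 4; -3 -1 4) = Δ·Π!·Σ² = 1/495  (sign +1)
I_A²/I_B² = (7/165)/(1/495) = 21/1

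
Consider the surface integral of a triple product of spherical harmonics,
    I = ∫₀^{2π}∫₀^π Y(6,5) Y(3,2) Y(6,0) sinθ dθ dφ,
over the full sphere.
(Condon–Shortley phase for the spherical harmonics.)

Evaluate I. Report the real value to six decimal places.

0.000000

5 + 2 + 0 = 7 ≠ 0: azimuthal integral kills it; I = 0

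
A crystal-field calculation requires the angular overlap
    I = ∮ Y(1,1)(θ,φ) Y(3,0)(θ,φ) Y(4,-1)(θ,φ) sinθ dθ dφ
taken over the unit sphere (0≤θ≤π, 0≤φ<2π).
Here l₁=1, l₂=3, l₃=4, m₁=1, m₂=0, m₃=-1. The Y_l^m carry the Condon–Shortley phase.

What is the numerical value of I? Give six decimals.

-0.194664

Checks pass: Σm=0; 8 even; l₃=4∈[2,4].
(2·1+1)(2·3+1)(2·4+1) = 189
Δ: 0! 2! 6! / 9! → 1/252
sum: t=0:+1/36 = 1/36
3j²(1 3 4; 0 0 0) = Δ·Π!·Σ² = 4/63  (sign +1)
sum: t=0:+1/72 = 1/72
3j²(1 3 4; 1 0 -1) = Δ·Π!·Σ² = 5/126  (sign -1)
combine: 4πI² = 189·4/63·5/126 = 10/21
take √, sign -1: I = -0.19466390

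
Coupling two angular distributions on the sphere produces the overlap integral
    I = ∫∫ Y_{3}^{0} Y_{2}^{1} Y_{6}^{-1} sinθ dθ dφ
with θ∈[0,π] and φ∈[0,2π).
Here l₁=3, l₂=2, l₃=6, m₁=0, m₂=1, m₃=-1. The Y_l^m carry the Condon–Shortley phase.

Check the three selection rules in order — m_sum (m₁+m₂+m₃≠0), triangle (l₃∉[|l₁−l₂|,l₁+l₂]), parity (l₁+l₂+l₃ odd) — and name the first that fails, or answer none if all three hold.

triangle

azimuthal sum: 0 + 1 − 1 = 0  ✓
1 ≤ 6 ≤ 5 (triangle on l)  ✗
L = 3 + 2 + 6 = 11 (odd)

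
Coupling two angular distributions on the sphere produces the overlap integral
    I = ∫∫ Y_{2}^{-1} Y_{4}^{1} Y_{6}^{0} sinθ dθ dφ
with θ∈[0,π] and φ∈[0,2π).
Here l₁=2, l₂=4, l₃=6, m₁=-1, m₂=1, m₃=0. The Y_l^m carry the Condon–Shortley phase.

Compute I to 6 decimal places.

Rules hold: Σm=0, L=12 even, 2≤6≤6.
N = 5·9·13 = 585
Δ = 0!·4!·8!/13! = 1/6435
Racah Σ t=0..0: t=0:+1/2304 = 1/2304
⇒ 3j(2 4 6; 0 0 0)² = 5/143, sgn +1
Racah Σ t=0..0: t=0:+1/4320 = 1/4320
⇒ 3j(2 4 6; -1 1 0)² = 8/429, sgn +1
4πI² = N·(3j₀)²·(3jₘ)² = 600/1573
I = +1·√(0.381437/4π) = 0.17422334

0.174223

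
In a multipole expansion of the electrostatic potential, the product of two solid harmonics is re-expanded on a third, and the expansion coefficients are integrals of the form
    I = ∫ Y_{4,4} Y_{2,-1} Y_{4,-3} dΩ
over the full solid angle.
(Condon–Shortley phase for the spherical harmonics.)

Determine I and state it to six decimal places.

Checks pass: Σm=0; 10 even; l₃=4∈[2,6].
(2·4+1)(2·2+1)(2·4+1) = 405
Δ: 2! 6! 2! / 11! → 1/13860
sum: t=0:+1/192 t=1:−1/36 t=2:+1/192 = -5/288
3j²(4 2 4; 0 0 0) = Δ·Π!·Σ² = 20/693  (sign -1)
sum: t=0:+1/1440 = 1/1440
3j²(4 2 4; 4 -1 -3) = Δ·Π!·Σ² = 7/165  (sign -1)
combine: 4πI² = 405·20/693·7/165 = 60/121
take √, sign +1: I = 0.19864517

0.198645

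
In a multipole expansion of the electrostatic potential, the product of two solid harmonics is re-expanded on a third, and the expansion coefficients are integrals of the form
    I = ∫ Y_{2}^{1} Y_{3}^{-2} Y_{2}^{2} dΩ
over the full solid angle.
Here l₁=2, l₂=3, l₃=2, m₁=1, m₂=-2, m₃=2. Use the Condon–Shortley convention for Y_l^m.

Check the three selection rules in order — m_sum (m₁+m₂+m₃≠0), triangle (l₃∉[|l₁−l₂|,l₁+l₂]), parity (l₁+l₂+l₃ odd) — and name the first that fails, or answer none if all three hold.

m₁+m₂+m₃ = 1 − 2 + 2 = 1  ✗
triangle: |2−3|=1 ≤ l₃=2 ≤ 2+3=5
parity: l₁+l₂+l₃ = 7 is odd

m_sum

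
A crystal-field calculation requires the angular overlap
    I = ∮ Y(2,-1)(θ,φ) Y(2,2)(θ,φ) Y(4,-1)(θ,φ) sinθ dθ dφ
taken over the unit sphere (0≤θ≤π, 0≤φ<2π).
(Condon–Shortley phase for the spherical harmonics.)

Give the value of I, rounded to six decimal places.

m-sum 0 ✓  L=8 even ✓  0≤4≤4 ✓
Π(2lᵢ+1) = 5×5×9 = 225
triangle coeff Δ(2,2,4) = 1/630
Σ_t [0,0]: t=0:+1/16 = 1/16
(3j)²=2/35 [(2 2 4; 0 0 0)], sign=+1
Σ_t [0,0]: t=0:+1/144 = 1/144
(3j)²=1/126 [(2 2 4; -1 2 -1)], sign=-1
⇒ 4πI² = 5/49
I = (-1)√(5/49/(4π)) = -0.09011188

-0.090112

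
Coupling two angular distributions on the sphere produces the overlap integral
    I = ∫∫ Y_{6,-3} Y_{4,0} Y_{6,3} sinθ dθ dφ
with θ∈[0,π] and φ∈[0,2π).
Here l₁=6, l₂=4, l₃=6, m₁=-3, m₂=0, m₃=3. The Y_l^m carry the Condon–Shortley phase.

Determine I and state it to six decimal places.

0.081461

Checks pass: Σm=0; 16 even; l₃=6∈[2,10].
(2·6+1)(2·4+1)(2·6+1) = 1521
Δ: 4! 8! 4! / 17! → 1/15315300
sum: t=0:+1/829440 t=1:−1/25920 t=2:+1/9216 t=3:−1/25920 t=4:+1/829440 = 7/207360
3j²(6 4 6; 0 0 0) = Δ·Π!·Σ² = 28/2431  (sign +1)
sum: t=1:−1/1451520 t=2:+1/80640 t=3:−1/51840 t=4:+1/414720 = -1/193536
3j²(6 4 6; -3 0 3) = Δ·Π!·Σ² = 81/17017  (sign +1)
combine: 4πI² = 1521·28/2431·81/17017 = 2916/34969
take √, sign +1: I = 0.08146053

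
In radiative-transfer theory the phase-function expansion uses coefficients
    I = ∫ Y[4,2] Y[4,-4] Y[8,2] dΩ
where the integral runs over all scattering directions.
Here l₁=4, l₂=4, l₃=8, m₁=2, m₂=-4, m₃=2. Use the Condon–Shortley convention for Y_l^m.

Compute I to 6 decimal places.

0.022467

m-sum 0 ✓  L=16 even ✓  0≤8≤8 ✓
Π(2lᵢ+1) = 9×9×17 = 1377
triangle coeff Δ(4,4,8) = 1/218790
Σ_t [0,0]: t=0:+1/331776 = 1/331776
(3j)²=490/21879 [(4 4 8; 0 0 0)], sign=+1
Σ_t [0,0]: t=0:+1/58060800 = 1/58060800
(3j)²=1/4862 [(4 4 8; 2 -4 2)], sign=+1
⇒ 4πI² = 2205/347633
I = (+1)√(2205/347633/(4π)) = 0.02246668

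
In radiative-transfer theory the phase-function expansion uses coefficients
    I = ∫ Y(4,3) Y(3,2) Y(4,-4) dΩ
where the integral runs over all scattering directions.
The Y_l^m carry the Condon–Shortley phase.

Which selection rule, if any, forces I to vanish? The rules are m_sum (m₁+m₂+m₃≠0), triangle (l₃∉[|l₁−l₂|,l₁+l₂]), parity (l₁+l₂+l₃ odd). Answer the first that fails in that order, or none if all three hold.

m_sum

m₁+m₂+m₃ = 3 + 2 − 4 = 1  ✗
triangle: |4−3|=1 ≤ l₃=4 ≤ 4+3=7
parity: l₁+l₂+l₃ = 11 is odd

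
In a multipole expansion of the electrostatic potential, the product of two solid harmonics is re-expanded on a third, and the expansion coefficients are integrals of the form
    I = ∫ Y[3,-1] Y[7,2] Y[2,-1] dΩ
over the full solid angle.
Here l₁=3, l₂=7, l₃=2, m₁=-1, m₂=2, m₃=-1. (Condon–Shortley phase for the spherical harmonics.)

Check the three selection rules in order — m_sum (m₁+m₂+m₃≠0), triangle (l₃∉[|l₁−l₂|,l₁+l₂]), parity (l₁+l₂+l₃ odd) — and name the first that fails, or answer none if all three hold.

Σmᵢ = 0  ✓
l₃∈[|l₁−l₂|,l₁+l₂]=[4,10], have l₃=2  ✗
Σlᵢ = 12 ⇒ even

triangle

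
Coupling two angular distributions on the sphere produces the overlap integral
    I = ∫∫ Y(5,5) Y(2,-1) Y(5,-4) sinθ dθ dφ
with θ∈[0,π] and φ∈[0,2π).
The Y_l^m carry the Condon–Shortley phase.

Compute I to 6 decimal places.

-0.187924

Checks pass: Σm=0; 12 even; l₃=5∈[3,7].
(2·5+1)(2·2+1)(2·5+1) = 605
Δ: 2! 8! 2! / 13! → 1/38610
sum: t=0:+1/2880 t=1:−1/576 t=2:+1/2880 = -1/960
3j²(5 2 5; 0 0 0) = Δ·Π!·Σ² = 10/429  (sign +1)
sum: t=0:+1/80640 = 1/80640
3j²(5 2 5; 5 -1 -4) = Δ·Π!·Σ² = 9/286  (sign -1)
combine: 4πI² = 605·10/429·9/286 = 75/169
take √, sign -1: I = -0.18792404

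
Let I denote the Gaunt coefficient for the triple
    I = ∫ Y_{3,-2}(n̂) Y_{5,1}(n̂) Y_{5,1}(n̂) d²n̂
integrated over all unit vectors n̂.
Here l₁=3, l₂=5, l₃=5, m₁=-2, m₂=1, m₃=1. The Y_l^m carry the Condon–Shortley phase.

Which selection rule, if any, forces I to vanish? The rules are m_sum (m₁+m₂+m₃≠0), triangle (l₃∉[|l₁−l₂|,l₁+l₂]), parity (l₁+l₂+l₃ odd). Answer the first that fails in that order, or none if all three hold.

parity

Σmᵢ = 0  ✓
l₃∈[|l₁−l₂|,l₁+l₂]=[2,8], have l₃=5  ✓
Σlᵢ = 13 ⇒ odd  ✗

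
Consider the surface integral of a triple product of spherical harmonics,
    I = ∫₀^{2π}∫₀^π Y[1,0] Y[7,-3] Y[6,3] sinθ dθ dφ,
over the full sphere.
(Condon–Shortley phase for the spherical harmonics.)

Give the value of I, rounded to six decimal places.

m-sum 0 ✓  L=14 even ✓  6≤6≤8 ✓
Π(2lᵢ+1) = 3×15×13 = 585
triangle coeff Δ(1,7,6) = 1/1365
Σ_t [1,1]: t=1:−1/518400 = -1/518400
(3j)²=7/195 [(1 7 6; 0 0 0)], sign=-1
Σ_t [1,1]: t=1:−1/2177280 = -1/2177280
(3j)²=8/273 [(1 7 6; 0 -3 3)], sign=+1
⇒ 4πI² = 8/13
I = (-1)√(8/13/(4π)) = -0.22129336

-0.221293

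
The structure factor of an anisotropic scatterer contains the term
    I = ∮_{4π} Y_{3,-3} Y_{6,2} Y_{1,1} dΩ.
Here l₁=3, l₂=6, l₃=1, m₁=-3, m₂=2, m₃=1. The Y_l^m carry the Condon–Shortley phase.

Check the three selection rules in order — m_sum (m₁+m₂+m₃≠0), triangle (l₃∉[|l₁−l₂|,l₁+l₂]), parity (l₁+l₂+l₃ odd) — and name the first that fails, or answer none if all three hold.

triangle

azimuthal sum: -3 + 2 + 1 = 0  ✓
3 ≤ 1 ≤ 9 (triangle on l)  ✗
L = 3 + 6 + 1 = 10 (even)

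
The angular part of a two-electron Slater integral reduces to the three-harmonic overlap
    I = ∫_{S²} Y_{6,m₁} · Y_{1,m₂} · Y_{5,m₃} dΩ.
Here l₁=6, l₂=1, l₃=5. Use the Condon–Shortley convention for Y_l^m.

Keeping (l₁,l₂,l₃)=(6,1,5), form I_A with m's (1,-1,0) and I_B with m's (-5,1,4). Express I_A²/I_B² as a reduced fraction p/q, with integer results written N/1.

Same 6,1,5: normalisation and zero-m 3j drop out of the ratio.
A: Δ: 2! 10! 0! / 13! → 1/858; sum: t=0:+1/28800 = 1/28800; 3j²(6 1 5; 1 -1 0) = Δ·Π!·Σ² = 7/286  (sign -1)
B: Δ: 2! 10! 0! / 13! → 1/858; sum: t=2:+1/725760 = 1/725760; 3j²(6 1 5; -5 1 4) = Δ·Π!·Σ² = 5/78  (sign -1)
I_A²/I_B² = (7/286)/(5/78) = 21/55

21/55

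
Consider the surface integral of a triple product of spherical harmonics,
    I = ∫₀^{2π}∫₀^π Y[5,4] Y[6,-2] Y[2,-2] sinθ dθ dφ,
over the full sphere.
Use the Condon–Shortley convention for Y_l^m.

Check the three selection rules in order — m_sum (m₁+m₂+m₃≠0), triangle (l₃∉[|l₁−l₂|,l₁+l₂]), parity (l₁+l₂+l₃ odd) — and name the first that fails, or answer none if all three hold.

azimuthal sum: 4 − 2 − 2 = 0  ✓
1 ≤ 2 ≤ 11 (triangle on l)  ✓
L = 5 + 6 + 2 = 13 (odd)  ✗

parity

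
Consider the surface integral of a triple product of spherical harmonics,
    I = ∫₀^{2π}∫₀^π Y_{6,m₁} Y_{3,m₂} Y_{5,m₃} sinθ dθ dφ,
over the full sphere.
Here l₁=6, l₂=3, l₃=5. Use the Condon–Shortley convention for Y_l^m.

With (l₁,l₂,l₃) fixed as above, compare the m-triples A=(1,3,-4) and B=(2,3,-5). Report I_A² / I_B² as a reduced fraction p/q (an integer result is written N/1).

Shared (l₁,l₂,l₃)=(6,3,5): N and (l;000)² cancel in I_A²/I_B².
A: Δ = 4!·8!·2!/15! = 1/675675; Racah Σ t=4..4: t=4:+1/241920 = 1/241920; ⇒ 3j(6 3 5; 1 3 -4)² = 4/1001, sgn -1
B: Δ = 4!·8!·2!/15! = 1/675675; Racah Σ t=4..4: t=4:+1/1935360 = 1/1935360; ⇒ 3j(6 3 5; 2 3 -5)² = 1/1001, sgn +1
I_A²/I_B² = (4/1001)/(1/1001) = 4/1

4/1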